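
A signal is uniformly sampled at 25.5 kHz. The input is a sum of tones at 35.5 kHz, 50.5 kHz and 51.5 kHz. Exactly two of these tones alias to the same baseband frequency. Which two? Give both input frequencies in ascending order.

50.5 kHz, 51.5 kHz

fs/2 = 12.75 kHz.
35.5 kHz mod fs = 10 kHz.
10 kHz ≤ fs/2 = 12.75 kHz, appears at 10 kHz.
50.5 kHz mod fs = 25 kHz.
25 kHz > fs/2 = 12.75 kHz, folds to fs − 25 kHz = 0.5 kHz.
51.5 kHz mod fs = 0.5 kHz.
0.5 kHz ≤ fs/2 = 12.75 kHz, appears at 0.5 kHz.
50.5 kHz and 51.5 kHz both map to 0.5 kHz.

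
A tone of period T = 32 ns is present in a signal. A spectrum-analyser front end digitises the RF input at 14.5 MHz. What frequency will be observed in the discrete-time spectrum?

2.25 MHz

T = 32 ns → f = 1/T = 31.25 MHz.
31.25 MHz mod fs = 2.25 MHz.
2.25 MHz ≤ fs/2 = 7.25 MHz, appears at 2.25 MHz.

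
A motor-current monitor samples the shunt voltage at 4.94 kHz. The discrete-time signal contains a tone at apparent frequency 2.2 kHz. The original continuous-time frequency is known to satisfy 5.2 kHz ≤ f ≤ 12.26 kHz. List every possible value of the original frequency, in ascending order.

7.14 kHz, 7.68 kHz, 12.08 kHz

Frequencies that alias to 2.2 kHz are k·fs ± 2.2 kHz for integer k ≥ 0.
k=0: 2.2 kHz.
k=1: 2.74 kHz, 7.14 kHz.
k=2: 7.68 kHz, 12.08 kHz.
k=3: 12.62 kHz, 17.02 kHz.
Within [5.2 kHz, 12.26 kHz]: 7.14 kHz, 7.68 kHz, 12.08 kHz.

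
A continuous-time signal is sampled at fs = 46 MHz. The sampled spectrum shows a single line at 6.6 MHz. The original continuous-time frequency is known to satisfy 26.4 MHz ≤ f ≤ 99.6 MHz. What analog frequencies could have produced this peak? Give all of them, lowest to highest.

Frequencies that alias to 6.6 MHz are k·fs ± 6.6 MHz for integer k ≥ 0.
k=0: 6.6 MHz.
k=1: 39.4 MHz, 52.6 MHz.
k=2: 85.4 MHz, 98.6 MHz.
k=3: 131.4 MHz, 144.6 MHz.
Within [26.4 MHz, 99.6 MHz]: 39.4 MHz, 52.6 MHz, 85.4 MHz, 98.6 MHz.

39.4 MHz, 52.6 MHz, 85.4 MHz, 98.6 MHz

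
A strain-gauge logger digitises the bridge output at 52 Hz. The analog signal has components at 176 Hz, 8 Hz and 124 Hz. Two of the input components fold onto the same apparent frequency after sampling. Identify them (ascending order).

124 Hz, 176 Hz

fs/2 = 26 Hz.
176 Hz mod fs = 20 Hz.
20 Hz ≤ fs/2 = 26 Hz, appears at 20 Hz.
8 Hz ≤ fs/2 = 26 Hz, passes unchanged.
124 Hz mod fs = 20 Hz.
20 Hz ≤ fs/2 = 26 Hz, appears at 20 Hz.
124 Hz and 176 Hz both map to 20 Hz.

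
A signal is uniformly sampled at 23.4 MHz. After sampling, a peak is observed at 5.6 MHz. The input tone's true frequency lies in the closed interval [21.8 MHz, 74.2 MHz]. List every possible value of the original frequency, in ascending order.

Frequencies that alias to 5.6 MHz are k·fs ± 5.6 MHz for integer k ≥ 0.
k=0: 5.6 MHz.
k=1: 17.8 MHz, 29 MHz.
k=2: 41.2 MHz, 52.4 MHz.
k=3: 64.6 MHz, 75.8 MHz.
k=4: 88 MHz, 99.2 MHz.
Within [21.8 MHz, 74.2 MHz]: 29 MHz, 41.2 MHz, 52.4 MHz, 64.6 MHz.

29 MHz, 41.2 MHz, 52.4 MHz, 64.6 MHz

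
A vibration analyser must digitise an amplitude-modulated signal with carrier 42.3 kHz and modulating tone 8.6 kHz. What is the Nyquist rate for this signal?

AM sidebands sit at fc ± fm = 33.7 kHz and 50.9 kHz.
Highest-frequency component: 50.9 kHz.
Nyquist rate = 2 × 50.9 kHz = 101.8 kHz.

101.8 kHz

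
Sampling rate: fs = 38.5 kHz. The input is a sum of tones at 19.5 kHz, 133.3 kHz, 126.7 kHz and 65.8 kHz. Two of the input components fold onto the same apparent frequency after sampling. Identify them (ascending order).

65.8 kHz, 126.7 kHz

fs/2 = 19.25 kHz.
19.5 kHz > fs/2 = 19.25 kHz, folds to fs − 19.5 kHz = 19 kHz.
133.3 kHz mod fs = 17.8 kHz.
17.8 kHz ≤ fs/2 = 19.25 kHz, appears at 17.8 kHz.
126.7 kHz mod fs = 11.2 kHz.
11.2 kHz ≤ fs/2 = 19.25 kHz, appears at 11.2 kHz.
65.8 kHz mod fs = 27.3 kHz.
27.3 kHz > fs/2 = 19.25 kHz, folds to fs − 27.3 kHz = 11.2 kHz.
65.8 kHz and 126.7 kHz both map to 11.2 kHz.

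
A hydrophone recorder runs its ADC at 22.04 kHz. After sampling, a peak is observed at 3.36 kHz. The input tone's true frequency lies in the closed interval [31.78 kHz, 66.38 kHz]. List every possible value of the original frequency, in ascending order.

40.72 kHz, 47.44 kHz, 62.76 kHz

Frequencies that alias to 3.36 kHz are k·fs ± 3.36 kHz for integer k ≥ 0.
k=0: 3.36 kHz.
k=1: 18.68 kHz, 25.4 kHz.
k=2: 40.72 kHz, 47.44 kHz.
k=3: 62.76 kHz, 69.48 kHz.
k=4: 84.8 kHz, 91.52 kHz.
Within [31.78 kHz, 66.38 kHz]: 40.72 kHz, 47.44 kHz, 62.76 kHz.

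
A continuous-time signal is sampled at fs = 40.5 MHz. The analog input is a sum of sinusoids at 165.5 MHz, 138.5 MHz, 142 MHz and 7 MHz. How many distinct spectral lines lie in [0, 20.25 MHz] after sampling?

4

fs/2 = 20.25 MHz.
165.5 MHz mod fs = 3.5 MHz.
3.5 MHz ≤ fs/2 = 20.25 MHz, appears at 3.5 MHz.
138.5 MHz mod fs = 17 MHz.
17 MHz ≤ fs/2 = 20.25 MHz, appears at 17 MHz.
142 MHz mod fs = 20.5 MHz.
20.5 MHz > fs/2 = 20.25 MHz, folds to fs − 20.5 MHz = 20 MHz.
7 MHz ≤ fs/2 = 20.25 MHz, passes unchanged.
Distinct values: {3.5 MHz, 7 MHz, 17 MHz, 20 MHz} → 4.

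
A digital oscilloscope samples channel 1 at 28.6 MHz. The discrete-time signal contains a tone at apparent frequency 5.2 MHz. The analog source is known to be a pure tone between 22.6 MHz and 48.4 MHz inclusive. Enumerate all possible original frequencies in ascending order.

Frequencies that alias to 5.2 MHz are k·fs ± 5.2 MHz for integer k ≥ 0.
k=0: 5.2 MHz.
k=1: 23.4 MHz, 33.8 MHz.
k=2: 52 MHz, 62.4 MHz.
Within [22.6 MHz, 48.4 MHz]: 23.4 MHz, 33.8 MHz.

23.4 MHz, 33.8 MHz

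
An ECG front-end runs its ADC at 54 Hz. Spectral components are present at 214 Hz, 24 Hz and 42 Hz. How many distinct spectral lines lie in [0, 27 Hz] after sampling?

fs/2 = 27 Hz.
214 Hz mod fs = 52 Hz.
52 Hz > fs/2 = 27 Hz, folds to fs − 52 Hz = 2 Hz.
24 Hz ≤ fs/2 = 27 Hz, passes unchanged.
42 Hz > fs/2 = 27 Hz, folds to fs − 42 Hz = 12 Hz.
Distinct values: {2 Hz, 12 Hz, 24 Hz} → 3.

3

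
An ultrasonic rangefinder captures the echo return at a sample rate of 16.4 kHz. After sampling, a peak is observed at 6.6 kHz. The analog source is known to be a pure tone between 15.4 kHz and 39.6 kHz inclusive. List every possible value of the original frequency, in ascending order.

23 kHz, 26.2 kHz, 39.4 kHz

Frequencies that alias to 6.6 kHz are k·fs ± 6.6 kHz for integer k ≥ 0.
k=0: 6.6 kHz.
k=1: 9.8 kHz, 23 kHz.
k=2: 26.2 kHz, 39.4 kHz.
k=3: 42.6 kHz, 55.8 kHz.
Within [15.4 kHz, 39.6 kHz]: 23 kHz, 26.2 kHz, 39.4 kHz.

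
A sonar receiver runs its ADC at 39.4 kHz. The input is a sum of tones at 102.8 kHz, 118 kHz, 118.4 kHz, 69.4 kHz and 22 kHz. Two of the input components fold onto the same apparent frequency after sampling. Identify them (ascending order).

118 kHz, 118.4 kHz

fs/2 = 19.7 kHz.
102.8 kHz mod fs = 24 kHz.
24 kHz > fs/2 = 19.7 kHz, folds to fs − 24 kHz = 15.4 kHz.
118 kHz mod fs = 39.2 kHz.
39.2 kHz > fs/2 = 19.7 kHz, folds to fs − 39.2 kHz = 0.2 kHz.
118.4 kHz mod fs = 0.2 kHz.
0.2 kHz ≤ fs/2 = 19.7 kHz, appears at 0.2 kHz.
69.4 kHz mod fs = 30 kHz.
30 kHz > fs/2 = 19.7 kHz, folds to fs − 30 kHz = 9.4 kHz.
22 kHz > fs/2 = 19.7 kHz, folds to fs − 22 kHz = 17.4 kHz.
118 kHz and 118.4 kHz both map to 0.2 kHz.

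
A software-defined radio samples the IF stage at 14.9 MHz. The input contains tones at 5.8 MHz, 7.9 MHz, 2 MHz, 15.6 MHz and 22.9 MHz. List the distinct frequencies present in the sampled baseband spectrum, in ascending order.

fs/2 = 7.45 MHz.
5.8 MHz ≤ fs/2 = 7.45 MHz, passes unchanged.
7.9 MHz > fs/2 = 7.45 MHz, folds to fs − 7.9 MHz = 7 MHz.
2 MHz ≤ fs/2 = 7.45 MHz, passes unchanged.
15.6 MHz mod fs = 0.7 MHz.
0.7 MHz ≤ fs/2 = 7.45 MHz, appears at 0.7 MHz.
22.9 MHz mod fs = 8 MHz.
8 MHz > fs/2 = 7.45 MHz, folds to fs − 8 MHz = 6.9 MHz.
Distinct values: {0.7 MHz, 2 MHz, 5.8 MHz, 6.9 MHz, 7 MHz}.

0.7 MHz, 2 MHz, 5.8 MHz, 6.9 MHz, 7 MHz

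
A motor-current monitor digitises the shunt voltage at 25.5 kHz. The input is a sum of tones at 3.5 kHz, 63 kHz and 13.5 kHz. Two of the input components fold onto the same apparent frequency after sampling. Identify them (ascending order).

fs/2 = 12.75 kHz.
3.5 kHz ≤ fs/2 = 12.75 kHz, passes unchanged.
63 kHz mod fs = 12 kHz.
12 kHz ≤ fs/2 = 12.75 kHz, appears at 12 kHz.
13.5 kHz > fs/2 = 12.75 kHz, folds to fs − 13.5 kHz = 12 kHz.
13.5 kHz and 63 kHz both map to 12 kHz.

13.5 kHz, 63 kHz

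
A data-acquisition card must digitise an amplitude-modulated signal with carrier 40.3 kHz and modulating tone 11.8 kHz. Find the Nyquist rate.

104.2 kHz

AM sidebands sit at fc ± fm = 28.5 kHz and 52.1 kHz.
Highest-frequency component: 52.1 kHz.
Nyquist rate = 2 × 52.1 kHz = 104.2 kHz.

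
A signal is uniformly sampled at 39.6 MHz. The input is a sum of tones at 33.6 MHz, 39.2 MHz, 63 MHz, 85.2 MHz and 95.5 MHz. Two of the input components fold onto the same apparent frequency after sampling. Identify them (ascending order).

33.6 MHz, 85.2 MHz

fs/2 = 19.8 MHz.
33.6 MHz > fs/2 = 19.8 MHz, folds to fs − 33.6 MHz = 6 MHz.
39.2 MHz > fs/2 = 19.8 MHz, folds to fs − 39.2 MHz = 0.4 MHz.
63 MHz mod fs = 23.4 MHz.
23.4 MHz > fs/2 = 19.8 MHz, folds to fs − 23.4 MHz = 16.2 MHz.
85.2 MHz mod fs = 6 MHz.
6 MHz ≤ fs/2 = 19.8 MHz, appears at 6 MHz.
95.5 MHz mod fs = 16.3 MHz.
16.3 MHz ≤ fs/2 = 19.8 MHz, appears at 16.3 MHz.
33.6 MHz and 85.2 MHz both map to 6 MHz.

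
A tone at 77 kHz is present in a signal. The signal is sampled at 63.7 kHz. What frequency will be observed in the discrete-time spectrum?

13.3 kHz

77 kHz mod fs = 13.3 kHz.
13.3 kHz ≤ fs/2 = 31.85 kHz, appears at 13.3 kHz.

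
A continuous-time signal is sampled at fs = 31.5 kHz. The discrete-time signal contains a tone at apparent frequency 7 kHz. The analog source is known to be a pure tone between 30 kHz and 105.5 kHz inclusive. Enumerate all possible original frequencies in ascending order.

Frequencies that alias to 7 kHz are k·fs ± 7 kHz for integer k ≥ 0.
k=0: 7 kHz.
k=1: 24.5 kHz, 38.5 kHz.
k=2: 56 kHz, 70 kHz.
k=3: 87.5 kHz, 101.5 kHz.
k=4: 119 kHz, 133 kHz.
Within [30 kHz, 105.5 kHz]: 38.5 kHz, 56 kHz, 70 kHz, 87.5 kHz, 101.5 kHz.

38.5 kHz, 56 kHz, 70 kHz, 87.5 kHz, 101.5 kHz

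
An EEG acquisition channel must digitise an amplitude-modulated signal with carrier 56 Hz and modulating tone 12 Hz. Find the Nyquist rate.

AM sidebands sit at fc ± fm = 44 Hz and 68 Hz.
Highest-frequency component: 68 Hz.
Nyquist rate = 2 × 68 Hz = 136 Hz.

136 Hz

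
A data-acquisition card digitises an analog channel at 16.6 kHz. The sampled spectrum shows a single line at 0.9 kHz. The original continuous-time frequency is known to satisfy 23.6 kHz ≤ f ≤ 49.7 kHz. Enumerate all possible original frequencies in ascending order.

32.3 kHz, 34.1 kHz, 48.9 kHz

Frequencies that alias to 0.9 kHz are k·fs ± 0.9 kHz for integer k ≥ 0.
k=0: 0.9 kHz.
k=1: 15.7 kHz, 17.5 kHz.
k=2: 32.3 kHz, 34.1 kHz.
k=3: 48.9 kHz, 50.7 kHz.
k=4: 65.5 kHz, 67.3 kHz.
Within [23.6 kHz, 49.7 kHz]: 32.3 kHz, 34.1 kHz, 48.9 kHz.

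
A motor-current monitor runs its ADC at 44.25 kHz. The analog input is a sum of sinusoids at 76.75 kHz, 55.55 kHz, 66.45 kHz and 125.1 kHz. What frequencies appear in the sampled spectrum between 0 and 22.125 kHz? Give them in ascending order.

fs/2 = 22.125 kHz.
76.75 kHz mod fs = 32.5 kHz.
32.5 kHz > fs/2 = 22.125 kHz, folds to fs − 32.5 kHz = 11.75 kHz.
55.55 kHz mod fs = 11.3 kHz.
11.3 kHz ≤ fs/2 = 22.125 kHz, appears at 11.3 kHz.
66.45 kHz mod fs = 22.2 kHz.
22.2 kHz > fs/2 = 22.125 kHz, folds to fs − 22.2 kHz = 22.05 kHz.
125.1 kHz mod fs = 36.6 kHz.
36.6 kHz > fs/2 = 22.125 kHz, folds to fs − 36.6 kHz = 7.65 kHz.
Distinct values: {7.65 kHz, 11.3 kHz, 11.75 kHz, 22.05 kHz}.

7.65 kHz, 11.3 kHz, 11.75 kHz, 22.05 kHz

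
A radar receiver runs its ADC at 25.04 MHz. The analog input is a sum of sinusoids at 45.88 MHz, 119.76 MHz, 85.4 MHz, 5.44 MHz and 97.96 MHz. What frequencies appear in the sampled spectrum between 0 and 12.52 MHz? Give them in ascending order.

2.2 MHz, 4.2 MHz, 5.44 MHz, 10.28 MHz

fs/2 = 12.52 MHz.
45.88 MHz mod fs = 20.84 MHz.
20.84 MHz > fs/2 = 12.52 MHz, folds to fs − 20.84 MHz = 4.2 MHz.
119.76 MHz mod fs = 19.6 MHz.
19.6 MHz > fs/2 = 12.52 MHz, folds to fs − 19.6 MHz = 5.44 MHz.
85.4 MHz mod fs = 10.28 MHz.
10.28 MHz ≤ fs/2 = 12.52 MHz, appears at 10.28 MHz.
5.44 MHz ≤ fs/2 = 12.52 MHz, passes unchanged.
97.96 MHz mod fs = 22.84 MHz.
22.84 MHz > fs/2 = 12.52 MHz, folds to fs − 22.84 MHz = 2.2 MHz.
Distinct values: {2.2 MHz, 4.2 MHz, 5.44 MHz, 10.28 MHz}.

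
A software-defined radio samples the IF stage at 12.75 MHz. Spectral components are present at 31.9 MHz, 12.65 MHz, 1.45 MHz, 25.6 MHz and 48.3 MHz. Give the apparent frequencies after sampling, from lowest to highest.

0.1 MHz, 1.45 MHz, 2.7 MHz, 6.35 MHz

fs/2 = 6.375 MHz.
31.9 MHz mod fs = 6.4 MHz.
6.4 MHz > fs/2 = 6.375 MHz, folds to fs − 6.4 MHz = 6.35 MHz.
12.65 MHz > fs/2 = 6.375 MHz, folds to fs − 12.65 MHz = 0.1 MHz.
1.45 MHz ≤ fs/2 = 6.375 MHz, passes unchanged.
25.6 MHz mod fs = 0.1 MHz.
0.1 MHz ≤ fs/2 = 6.375 MHz, appears at 0.1 MHz.
48.3 MHz mod fs = 10.05 MHz.
10.05 MHz > fs/2 = 6.375 MHz, folds to fs − 10.05 MHz = 2.7 MHz.
Distinct values: {0.1 MHz, 1.45 MHz, 2.7 MHz, 6.35 MHz}.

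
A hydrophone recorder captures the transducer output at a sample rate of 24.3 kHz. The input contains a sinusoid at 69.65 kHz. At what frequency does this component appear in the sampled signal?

69.65 kHz mod fs = 21.05 kHz.
21.05 kHz > fs/2 = 12.15 kHz, folds to fs − 21.05 kHz = 3.25 kHz.

3.25 kHz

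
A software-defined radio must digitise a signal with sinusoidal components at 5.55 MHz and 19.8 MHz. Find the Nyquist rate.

39.6 MHz

Highest-frequency component: 19.8 MHz.
Nyquist rate = 2 × 19.8 MHz = 39.6 MHz.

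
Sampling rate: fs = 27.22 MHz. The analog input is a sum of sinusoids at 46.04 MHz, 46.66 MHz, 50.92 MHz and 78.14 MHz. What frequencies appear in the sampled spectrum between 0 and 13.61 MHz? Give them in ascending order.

3.52 MHz, 7.78 MHz, 8.4 MHz

fs/2 = 13.61 MHz.
46.04 MHz mod fs = 18.82 MHz.
18.82 MHz > fs/2 = 13.61 MHz, folds to fs − 18.82 MHz = 8.4 MHz.
46.66 MHz mod fs = 19.44 MHz.
19.44 MHz > fs/2 = 13.61 MHz, folds to fs − 19.44 MHz = 7.78 MHz.
50.92 MHz mod fs = 23.7 MHz.
23.7 MHz > fs/2 = 13.61 MHz, folds to fs − 23.7 MHz = 3.52 MHz.
78.14 MHz mod fs = 23.7 MHz.
23.7 MHz > fs/2 = 13.61 MHz, folds to fs − 23.7 MHz = 3.52 MHz.
Distinct values: {3.52 MHz, 7.78 MHz, 8.4 MHz}.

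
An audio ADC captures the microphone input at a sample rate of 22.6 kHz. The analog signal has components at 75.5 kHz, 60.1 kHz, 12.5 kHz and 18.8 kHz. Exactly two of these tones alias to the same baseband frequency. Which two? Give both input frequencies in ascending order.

60.1 kHz, 75.5 kHz

fs/2 = 11.3 kHz.
75.5 kHz mod fs = 7.7 kHz.
7.7 kHz ≤ fs/2 = 11.3 kHz, appears at 7.7 kHz.
60.1 kHz mod fs = 14.9 kHz.
14.9 kHz > fs/2 = 11.3 kHz, folds to fs − 14.9 kHz = 7.7 kHz.
12.5 kHz > fs/2 = 11.3 kHz, folds to fs − 12.5 kHz = 10.1 kHz.
18.8 kHz > fs/2 = 11.3 kHz, folds to fs − 18.8 kHz = 3.8 kHz.
60.1 kHz and 75.5 kHz both map to 7.7 kHz.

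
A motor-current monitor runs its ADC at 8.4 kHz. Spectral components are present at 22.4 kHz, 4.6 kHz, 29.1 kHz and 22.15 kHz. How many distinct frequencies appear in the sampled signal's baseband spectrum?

4

fs/2 = 4.2 kHz.
22.4 kHz mod fs = 5.6 kHz.
5.6 kHz > fs/2 = 4.2 kHz, folds to fs − 5.6 kHz = 2.8 kHz.
4.6 kHz > fs/2 = 4.2 kHz, folds to fs − 4.6 kHz = 3.8 kHz.
29.1 kHz mod fs = 3.9 kHz.
3.9 kHz ≤ fs/2 = 4.2 kHz, appears at 3.9 kHz.
22.15 kHz mod fs = 5.35 kHz.
5.35 kHz > fs/2 = 4.2 kHz, folds to fs − 5.35 kHz = 3.05 kHz.
Distinct values: {2.8 kHz, 3.05 kHz, 3.8 kHz, 3.9 kHz} → 4.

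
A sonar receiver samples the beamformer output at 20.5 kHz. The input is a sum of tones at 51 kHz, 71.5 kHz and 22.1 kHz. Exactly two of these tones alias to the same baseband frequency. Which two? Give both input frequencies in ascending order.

51 kHz, 71.5 kHz

fs/2 = 10.25 kHz.
51 kHz mod fs = 10 kHz.
10 kHz ≤ fs/2 = 10.25 kHz, appears at 10 kHz.
71.5 kHz mod fs = 10 kHz.
10 kHz ≤ fs/2 = 10.25 kHz, appears at 10 kHz.
22.1 kHz mod fs = 1.6 kHz.
1.6 kHz ≤ fs/2 = 10.25 kHz, appears at 1.6 kHz.
51 kHz and 71.5 kHz both map to 10 kHz.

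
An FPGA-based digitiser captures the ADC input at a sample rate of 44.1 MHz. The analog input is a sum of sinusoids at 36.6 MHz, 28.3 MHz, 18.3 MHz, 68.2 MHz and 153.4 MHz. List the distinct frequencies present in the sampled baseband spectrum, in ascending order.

fs/2 = 22.05 MHz.
36.6 MHz > fs/2 = 22.05 MHz, folds to fs − 36.6 MHz = 7.5 MHz.
28.3 MHz > fs/2 = 22.05 MHz, folds to fs − 28.3 MHz = 15.8 MHz.
18.3 MHz ≤ fs/2 = 22.05 MHz, passes unchanged.
68.2 MHz mod fs = 24.1 MHz.
24.1 MHz > fs/2 = 22.05 MHz, folds to fs − 24.1 MHz = 20 MHz.
153.4 MHz mod fs = 21.1 MHz.
21.1 MHz ≤ fs/2 = 22.05 MHz, appears at 21.1 MHz.
Distinct values: {7.5 MHz, 15.8 MHz, 18.3 MHz, 20 MHz, 21.1 MHz}.

7.5 MHz, 15.8 MHz, 18.3 MHz, 20 MHz, 21.1 MHz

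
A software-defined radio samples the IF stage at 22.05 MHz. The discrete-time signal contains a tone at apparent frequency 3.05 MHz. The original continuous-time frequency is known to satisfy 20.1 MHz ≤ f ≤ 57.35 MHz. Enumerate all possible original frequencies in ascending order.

Frequencies that alias to 3.05 MHz are k·fs ± 3.05 MHz for integer k ≥ 0.
k=0: 3.05 MHz.
k=1: 19 MHz, 25.1 MHz.
k=2: 41.05 MHz, 47.15 MHz.
k=3: 63.1 MHz, 69.2 MHz.
Within [20.1 MHz, 57.35 MHz]: 25.1 MHz, 41.05 MHz, 47.15 MHz.

25.1 MHz, 41.05 MHz, 47.15 MHz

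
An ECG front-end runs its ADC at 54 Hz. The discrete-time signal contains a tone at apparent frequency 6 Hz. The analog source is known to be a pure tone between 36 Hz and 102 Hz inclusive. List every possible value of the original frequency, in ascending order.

48 Hz, 60 Hz, 102 Hz

Frequencies that alias to 6 Hz are k·fs ± 6 Hz for integer k ≥ 0.
k=0: 6 Hz.
k=1: 48 Hz, 60 Hz.
k=2: 102 Hz, 114 Hz.
k=3: 156 Hz, 168 Hz.
Within [36 Hz, 102 Hz]: 48 Hz, 60 Hz, 102 Hz.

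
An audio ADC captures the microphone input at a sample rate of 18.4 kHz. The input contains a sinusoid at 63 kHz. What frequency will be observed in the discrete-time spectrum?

7.8 kHz

63 kHz mod fs = 7.8 kHz.
7.8 kHz ≤ fs/2 = 9.2 kHz, appears at 7.8 kHz.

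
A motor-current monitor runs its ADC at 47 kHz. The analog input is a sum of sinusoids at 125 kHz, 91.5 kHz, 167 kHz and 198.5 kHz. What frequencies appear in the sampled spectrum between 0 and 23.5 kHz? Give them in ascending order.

fs/2 = 23.5 kHz.
125 kHz mod fs = 31 kHz.
31 kHz > fs/2 = 23.5 kHz, folds to fs − 31 kHz = 16 kHz.
91.5 kHz mod fs = 44.5 kHz.
44.5 kHz > fs/2 = 23.5 kHz, folds to fs − 44.5 kHz = 2.5 kHz.
167 kHz mod fs = 26 kHz.
26 kHz > fs/2 = 23.5 kHz, folds to fs − 26 kHz = 21 kHz.
198.5 kHz mod fs = 10.5 kHz.
10.5 kHz ≤ fs/2 = 23.5 kHz, appears at 10.5 kHz.
Distinct values: {2.5 kHz, 10.5 kHz, 16 kHz, 21 kHz}.

2.5 kHz, 10.5 kHz, 16 kHz, 21 kHz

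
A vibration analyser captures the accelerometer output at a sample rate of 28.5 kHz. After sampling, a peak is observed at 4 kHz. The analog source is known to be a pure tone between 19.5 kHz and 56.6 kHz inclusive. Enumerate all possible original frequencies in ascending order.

Frequencies that alias to 4 kHz are k·fs ± 4 kHz for integer k ≥ 0.
k=0: 4 kHz.
k=1: 24.5 kHz, 32.5 kHz.
k=2: 53 kHz, 61 kHz.
k=3: 81.5 kHz, 89.5 kHz.
Within [19.5 kHz, 56.6 kHz]: 24.5 kHz, 32.5 kHz, 53 kHz.

24.5 kHz, 32.5 kHz, 53 kHz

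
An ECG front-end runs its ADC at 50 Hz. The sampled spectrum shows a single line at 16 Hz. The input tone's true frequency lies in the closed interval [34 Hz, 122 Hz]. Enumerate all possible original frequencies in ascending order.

Frequencies that alias to 16 Hz are k·fs ± 16 Hz for integer k ≥ 0.
k=0: 16 Hz.
k=1: 34 Hz, 66 Hz.
k=2: 84 Hz, 116 Hz.
k=3: 134 Hz, 166 Hz.
Within [34 Hz, 122 Hz]: 34 Hz, 66 Hz, 84 Hz, 116 Hz.

34 Hz, 66 Hz, 84 Hz, 116 Hz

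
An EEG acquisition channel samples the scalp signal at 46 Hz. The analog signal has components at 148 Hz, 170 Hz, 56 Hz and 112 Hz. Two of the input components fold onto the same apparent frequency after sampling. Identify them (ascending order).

fs/2 = 23 Hz.
148 Hz mod fs = 10 Hz.
10 Hz ≤ fs/2 = 23 Hz, appears at 10 Hz.
170 Hz mod fs = 32 Hz.
32 Hz > fs/2 = 23 Hz, folds to fs − 32 Hz = 14 Hz.
56 Hz mod fs = 10 Hz.
10 Hz ≤ fs/2 = 23 Hz, appears at 10 Hz.
112 Hz mod fs = 20 Hz.
20 Hz ≤ fs/2 = 23 Hz, appears at 20 Hz.
56 Hz and 148 Hz both map to 10 Hz.

56 Hz, 148 Hz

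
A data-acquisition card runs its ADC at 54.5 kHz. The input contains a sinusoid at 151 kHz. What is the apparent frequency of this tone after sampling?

12.5 kHz

151 kHz mod fs = 42 kHz.
42 kHz > fs/2 = 27.25 kHz, folds to fs − 42 kHz = 12.5 kHz.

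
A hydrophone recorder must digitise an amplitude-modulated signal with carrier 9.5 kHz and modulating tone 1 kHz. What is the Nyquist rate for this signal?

21 kHz

AM sidebands sit at fc ± fm = 8.5 kHz and 10.5 kHz.
Highest-frequency component: 10.5 kHz.
Nyquist rate = 2 × 10.5 kHz = 21 kHz.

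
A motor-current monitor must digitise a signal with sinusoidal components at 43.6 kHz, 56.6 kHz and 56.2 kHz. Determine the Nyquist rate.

Highest-frequency component: 56.6 kHz.
Nyquist rate = 2 × 56.6 kHz = 113.2 kHz.

113.2 kHz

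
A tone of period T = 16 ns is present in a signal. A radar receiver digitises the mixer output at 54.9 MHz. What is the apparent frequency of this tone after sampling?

7.6 MHz

T = 16 ns → f = 1/T = 62.5 MHz.
62.5 MHz mod fs = 7.6 MHz.
7.6 MHz ≤ fs/2 = 27.45 MHz, appears at 7.6 MHz.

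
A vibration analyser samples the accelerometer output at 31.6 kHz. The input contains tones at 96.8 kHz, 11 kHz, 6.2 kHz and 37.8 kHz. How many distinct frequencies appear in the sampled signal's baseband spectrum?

3

fs/2 = 15.8 kHz.
96.8 kHz mod fs = 2 kHz.
2 kHz ≤ fs/2 = 15.8 kHz, appears at 2 kHz.
11 kHz ≤ fs/2 = 15.8 kHz, passes unchanged.
6.2 kHz ≤ fs/2 = 15.8 kHz, passes unchanged.
37.8 kHz mod fs = 6.2 kHz.
6.2 kHz ≤ fs/2 = 15.8 kHz, appears at 6.2 kHz.
Distinct values: {2 kHz, 6.2 kHz, 11 kHz} → 3.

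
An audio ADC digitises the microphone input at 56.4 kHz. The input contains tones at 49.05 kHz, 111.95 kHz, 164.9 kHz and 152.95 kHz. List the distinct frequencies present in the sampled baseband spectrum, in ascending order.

0.85 kHz, 4.3 kHz, 7.35 kHz, 16.25 kHz

fs/2 = 28.2 kHz.
49.05 kHz > fs/2 = 28.2 kHz, folds to fs − 49.05 kHz = 7.35 kHz.
111.95 kHz mod fs = 55.55 kHz.
55.55 kHz > fs/2 = 28.2 kHz, folds to fs − 55.55 kHz = 0.85 kHz.
164.9 kHz mod fs = 52.1 kHz.
52.1 kHz > fs/2 = 28.2 kHz, folds to fs − 52.1 kHz = 4.3 kHz.
152.95 kHz mod fs = 40.15 kHz.
40.15 kHz > fs/2 = 28.2 kHz, folds to fs − 40.15 kHz = 16.25 kHz.
Distinct values: {0.85 kHz, 4.3 kHz, 7.35 kHz, 16.25 kHz}.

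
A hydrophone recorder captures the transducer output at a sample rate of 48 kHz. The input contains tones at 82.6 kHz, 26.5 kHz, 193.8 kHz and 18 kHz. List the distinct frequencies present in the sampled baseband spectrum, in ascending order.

1.8 kHz, 13.4 kHz, 18 kHz, 21.5 kHz

fs/2 = 24 kHz.
82.6 kHz mod fs = 34.6 kHz.
34.6 kHz > fs/2 = 24 kHz, folds to fs − 34.6 kHz = 13.4 kHz.
26.5 kHz > fs/2 = 24 kHz, folds to fs − 26.5 kHz = 21.5 kHz.
193.8 kHz mod fs = 1.8 kHz.
1.8 kHz ≤ fs/2 = 24 kHz, appears at 1.8 kHz.
18 kHz ≤ fs/2 = 24 kHz, passes unchanged.
Distinct values: {1.8 kHz, 13.4 kHz, 18 kHz, 21.5 kHz}.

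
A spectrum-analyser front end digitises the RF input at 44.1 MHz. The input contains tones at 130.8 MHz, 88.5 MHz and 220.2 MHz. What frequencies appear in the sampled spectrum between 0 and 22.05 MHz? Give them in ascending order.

fs/2 = 22.05 MHz.
130.8 MHz mod fs = 42.6 MHz.
42.6 MHz > fs/2 = 22.05 MHz, folds to fs − 42.6 MHz = 1.5 MHz.
88.5 MHz mod fs = 0.3 MHz.
0.3 MHz ≤ fs/2 = 22.05 MHz, appears at 0.3 MHz.
220.2 MHz mod fs = 43.8 MHz.
43.8 MHz > fs/2 = 22.05 MHz, folds to fs − 43.8 MHz = 0.3 MHz.
Distinct values: {0.3 MHz, 1.5 MHz}.

0.3 MHz, 1.5 MHz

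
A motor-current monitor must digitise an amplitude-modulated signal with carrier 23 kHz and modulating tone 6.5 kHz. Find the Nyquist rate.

59 kHz

AM sidebands sit at fc ± fm = 16.5 kHz and 29.5 kHz.
Highest-frequency component: 29.5 kHz.
Nyquist rate = 2 × 29.5 kHz = 59 kHz.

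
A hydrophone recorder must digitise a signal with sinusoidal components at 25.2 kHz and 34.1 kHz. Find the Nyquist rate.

68.2 kHz

Highest-frequency component: 34.1 kHz.
Nyquist rate = 2 × 34.1 kHz = 68.2 kHz.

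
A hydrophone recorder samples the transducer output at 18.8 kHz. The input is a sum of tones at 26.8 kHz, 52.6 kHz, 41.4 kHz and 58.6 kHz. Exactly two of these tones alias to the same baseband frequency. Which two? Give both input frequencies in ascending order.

fs/2 = 9.4 kHz.
26.8 kHz mod fs = 8 kHz.
8 kHz ≤ fs/2 = 9.4 kHz, appears at 8 kHz.
52.6 kHz mod fs = 15 kHz.
15 kHz > fs/2 = 9.4 kHz, folds to fs − 15 kHz = 3.8 kHz.
41.4 kHz mod fs = 3.8 kHz.
3.8 kHz ≤ fs/2 = 9.4 kHz, appears at 3.8 kHz.
58.6 kHz mod fs = 2.2 kHz.
2.2 kHz ≤ fs/2 = 9.4 kHz, appears at 2.2 kHz.
41.4 kHz and 52.6 kHz both map to 3.8 kHz.

41.4 kHz, 52.6 kHz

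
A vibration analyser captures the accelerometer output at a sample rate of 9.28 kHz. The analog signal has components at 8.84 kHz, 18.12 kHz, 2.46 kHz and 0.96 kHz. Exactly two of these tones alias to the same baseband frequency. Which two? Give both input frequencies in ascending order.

8.84 kHz, 18.12 kHz

fs/2 = 4.64 kHz.
8.84 kHz > fs/2 = 4.64 kHz, folds to fs − 8.84 kHz = 0.44 kHz.
18.12 kHz mod fs = 8.84 kHz.
8.84 kHz > fs/2 = 4.64 kHz, folds to fs − 8.84 kHz = 0.44 kHz.
2.46 kHz ≤ fs/2 = 4.64 kHz, passes unchanged.
0.96 kHz ≤ fs/2 = 4.64 kHz, passes unchanged.
8.84 kHz and 18.12 kHz both map to 0.44 kHz.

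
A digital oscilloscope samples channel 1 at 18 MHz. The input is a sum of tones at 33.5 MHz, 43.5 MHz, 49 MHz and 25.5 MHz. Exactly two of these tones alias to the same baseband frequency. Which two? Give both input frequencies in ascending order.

fs/2 = 9 MHz.
33.5 MHz mod fs = 15.5 MHz.
15.5 MHz > fs/2 = 9 MHz, folds to fs − 15.5 MHz = 2.5 MHz.
43.5 MHz mod fs = 7.5 MHz.
7.5 MHz ≤ fs/2 = 9 MHz, appears at 7.5 MHz.
49 MHz mod fs = 13 MHz.
13 MHz > fs/2 = 9 MHz, folds to fs − 13 MHz = 5 MHz.
25.5 MHz mod fs = 7.5 MHz.
7.5 MHz ≤ fs/2 = 9 MHz, appears at 7.5 MHz.
25.5 MHz and 43.5 MHz both map to 7.5 MHz.

25.5 MHz, 43.5 MHz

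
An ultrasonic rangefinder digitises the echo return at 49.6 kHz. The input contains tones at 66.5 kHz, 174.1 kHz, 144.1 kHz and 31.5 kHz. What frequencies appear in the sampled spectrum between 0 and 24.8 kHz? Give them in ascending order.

fs/2 = 24.8 kHz.
66.5 kHz mod fs = 16.9 kHz.
16.9 kHz ≤ fs/2 = 24.8 kHz, appears at 16.9 kHz.
174.1 kHz mod fs = 25.3 kHz.
25.3 kHz > fs/2 = 24.8 kHz, folds to fs − 25.3 kHz = 24.3 kHz.
144.1 kHz mod fs = 44.9 kHz.
44.9 kHz > fs/2 = 24.8 kHz, folds to fs − 44.9 kHz = 4.7 kHz.
31.5 kHz > fs/2 = 24.8 kHz, folds to fs − 31.5 kHz = 18.1 kHz.
Distinct values: {4.7 kHz, 16.9 kHz, 18.1 kHz, 24.3 kHz}.

4.7 kHz, 16.9 kHz, 18.1 kHz, 24.3 kHz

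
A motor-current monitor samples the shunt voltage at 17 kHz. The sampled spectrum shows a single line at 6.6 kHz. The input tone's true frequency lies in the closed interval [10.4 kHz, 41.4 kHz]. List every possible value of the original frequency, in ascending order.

Frequencies that alias to 6.6 kHz are k·fs ± 6.6 kHz for integer k ≥ 0.
k=0: 6.6 kHz.
k=1: 10.4 kHz, 23.6 kHz.
k=2: 27.4 kHz, 40.6 kHz.
k=3: 44.4 kHz, 57.6 kHz.
Within [10.4 kHz, 41.4 kHz]: 10.4 kHz, 23.6 kHz, 27.4 kHz, 40.6 kHz.

10.4 kHz, 23.6 kHz, 27.4 kHz, 40.6 kHz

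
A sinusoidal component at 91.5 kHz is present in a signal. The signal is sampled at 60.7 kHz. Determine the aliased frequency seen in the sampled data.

91.5 kHz mod fs = 30.8 kHz.
30.8 kHz > fs/2 = 30.35 kHz, folds to fs − 30.8 kHz = 29.9 kHz.

29.9 kHz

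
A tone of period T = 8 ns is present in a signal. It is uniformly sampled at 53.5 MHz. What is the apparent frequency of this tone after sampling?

18 MHz

T = 8 ns → f = 1/T = 125 MHz.
125 MHz mod fs = 18 MHz.
18 MHz ≤ fs/2 = 26.75 MHz, appears at 18 MHz.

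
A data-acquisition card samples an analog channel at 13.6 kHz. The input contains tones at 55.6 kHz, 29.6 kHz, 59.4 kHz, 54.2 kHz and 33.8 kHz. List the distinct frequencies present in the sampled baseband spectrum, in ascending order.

0.2 kHz, 1.2 kHz, 2.4 kHz, 5 kHz, 6.6 kHz

fs/2 = 6.8 kHz.
55.6 kHz mod fs = 1.2 kHz.
1.2 kHz ≤ fs/2 = 6.8 kHz, appears at 1.2 kHz.
29.6 kHz mod fs = 2.4 kHz.
2.4 kHz ≤ fs/2 = 6.8 kHz, appears at 2.4 kHz.
59.4 kHz mod fs = 5 kHz.
5 kHz ≤ fs/2 = 6.8 kHz, appears at 5 kHz.
54.2 kHz mod fs = 13.4 kHz.
13.4 kHz > fs/2 = 6.8 kHz, folds to fs − 13.4 kHz = 0.2 kHz.
33.8 kHz mod fs = 6.6 kHz.
6.6 kHz ≤ fs/2 = 6.8 kHz, appears at 6.6 kHz.
Distinct values: {0.2 kHz, 1.2 kHz, 2.4 kHz, 5 kHz, 6.6 kHz}.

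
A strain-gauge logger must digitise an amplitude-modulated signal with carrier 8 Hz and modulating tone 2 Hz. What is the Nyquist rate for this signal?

AM sidebands sit at fc ± fm = 6 Hz and 10 Hz.
Highest-frequency component: 10 Hz.
Nyquist rate = 2 × 10 Hz = 20 Hz.

20 Hz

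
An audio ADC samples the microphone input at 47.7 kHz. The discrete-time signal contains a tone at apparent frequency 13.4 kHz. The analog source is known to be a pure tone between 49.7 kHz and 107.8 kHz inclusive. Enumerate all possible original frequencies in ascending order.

61.1 kHz, 82 kHz

Frequencies that alias to 13.4 kHz are k·fs ± 13.4 kHz for integer k ≥ 0.
k=0: 13.4 kHz.
k=1: 34.3 kHz, 61.1 kHz.
k=2: 82 kHz, 108.8 kHz.
k=3: 129.7 kHz, 156.5 kHz.
Within [49.7 kHz, 107.8 kHz]: 61.1 kHz, 82 kHz.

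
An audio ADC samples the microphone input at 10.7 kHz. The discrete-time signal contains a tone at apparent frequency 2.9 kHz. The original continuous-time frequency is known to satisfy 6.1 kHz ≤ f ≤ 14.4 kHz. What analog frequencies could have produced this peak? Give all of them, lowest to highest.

7.8 kHz, 13.6 kHz

Frequencies that alias to 2.9 kHz are k·fs ± 2.9 kHz for integer k ≥ 0.
k=0: 2.9 kHz.
k=1: 7.8 kHz, 13.6 kHz.
k=2: 18.5 kHz, 24.3 kHz.
Within [6.1 kHz, 14.4 kHz]: 7.8 kHz, 13.6 kHz.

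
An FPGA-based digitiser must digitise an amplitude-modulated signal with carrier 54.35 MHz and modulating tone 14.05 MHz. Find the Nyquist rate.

AM sidebands sit at fc ± fm = 40.3 MHz and 68.4 MHz.
Highest-frequency component: 68.4 MHz.
Nyquist rate = 2 × 68.4 MHz = 136.8 MHz.

136.8 MHz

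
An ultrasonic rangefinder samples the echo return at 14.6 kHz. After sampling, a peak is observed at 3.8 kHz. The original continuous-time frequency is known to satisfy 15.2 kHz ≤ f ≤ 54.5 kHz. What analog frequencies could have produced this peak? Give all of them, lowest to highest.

Frequencies that alias to 3.8 kHz are k·fs ± 3.8 kHz for integer k ≥ 0.
k=0: 3.8 kHz.
k=1: 10.8 kHz, 18.4 kHz.
k=2: 25.4 kHz, 33 kHz.
k=3: 40 kHz, 47.6 kHz.
k=4: 54.6 kHz, 62.2 kHz.
Within [15.2 kHz, 54.5 kHz]: 18.4 kHz, 25.4 kHz, 33 kHz, 40 kHz, 47.6 kHz.

18.4 kHz, 25.4 kHz, 33 kHz, 40 kHz, 47.6 kHz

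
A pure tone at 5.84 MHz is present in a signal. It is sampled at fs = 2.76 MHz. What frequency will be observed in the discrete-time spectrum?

5.84 MHz mod fs = 0.32 MHz.
0.32 MHz ≤ fs/2 = 1.38 MHz, appears at 0.32 MHz.

0.32 MHz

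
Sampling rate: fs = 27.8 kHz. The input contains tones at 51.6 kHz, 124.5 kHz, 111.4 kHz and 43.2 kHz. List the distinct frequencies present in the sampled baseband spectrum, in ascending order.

0.2 kHz, 4 kHz, 12.4 kHz, 13.3 kHz

fs/2 = 13.9 kHz.
51.6 kHz mod fs = 23.8 kHz.
23.8 kHz > fs/2 = 13.9 kHz, folds to fs − 23.8 kHz = 4 kHz.
124.5 kHz mod fs = 13.3 kHz.
13.3 kHz ≤ fs/2 = 13.9 kHz, appears at 13.3 kHz.
111.4 kHz mod fs = 0.2 kHz.
0.2 kHz ≤ fs/2 = 13.9 kHz, appears at 0.2 kHz.
43.2 kHz mod fs = 15.4 kHz.
15.4 kHz > fs/2 = 13.9 kHz, folds to fs − 15.4 kHz = 12.4 kHz.
Distinct values: {0.2 kHz, 4 kHz, 12.4 kHz, 13.3 kHz}.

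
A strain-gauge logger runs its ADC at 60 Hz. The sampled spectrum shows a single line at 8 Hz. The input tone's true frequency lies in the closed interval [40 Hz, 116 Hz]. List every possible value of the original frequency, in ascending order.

Frequencies that alias to 8 Hz are k·fs ± 8 Hz for integer k ≥ 0.
k=0: 8 Hz.
k=1: 52 Hz, 68 Hz.
k=2: 112 Hz, 128 Hz.
k=3: 172 Hz, 188 Hz.
Within [40 Hz, 116 Hz]: 52 Hz, 68 Hz, 112 Hz.

52 Hz, 68 Hz, 112 Hz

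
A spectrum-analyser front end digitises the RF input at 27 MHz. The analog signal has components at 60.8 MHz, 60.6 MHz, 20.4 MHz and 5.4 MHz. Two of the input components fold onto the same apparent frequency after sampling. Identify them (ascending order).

20.4 MHz, 60.6 MHz

fs/2 = 13.5 MHz.
60.8 MHz mod fs = 6.8 MHz.
6.8 MHz ≤ fs/2 = 13.5 MHz, appears at 6.8 MHz.
60.6 MHz mod fs = 6.6 MHz.
6.6 MHz ≤ fs/2 = 13.5 MHz, appears at 6.6 MHz.
20.4 MHz > fs/2 = 13.5 MHz, folds to fs − 20.4 MHz = 6.6 MHz.
5.4 MHz ≤ fs/2 = 13.5 MHz, passes unchanged.
20.4 MHz and 60.6 MHz both map to 6.6 MHz.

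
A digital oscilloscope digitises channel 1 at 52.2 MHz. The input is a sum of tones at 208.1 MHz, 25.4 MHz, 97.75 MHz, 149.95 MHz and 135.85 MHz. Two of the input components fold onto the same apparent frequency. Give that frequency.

fs/2 = 26.1 MHz.
208.1 MHz mod fs = 51.5 MHz.
51.5 MHz > fs/2 = 26.1 MHz, folds to fs − 51.5 MHz = 0.7 MHz.
25.4 MHz ≤ fs/2 = 26.1 MHz, passes unchanged.
97.75 MHz mod fs = 45.55 MHz.
45.55 MHz > fs/2 = 26.1 MHz, folds to fs − 45.55 MHz = 6.65 MHz.
149.95 MHz mod fs = 45.55 MHz.
45.55 MHz > fs/2 = 26.1 MHz, folds to fs − 45.55 MHz = 6.65 MHz.
135.85 MHz mod fs = 31.45 MHz.
31.45 MHz > fs/2 = 26.1 MHz, folds to fs − 31.45 MHz = 20.75 MHz.
97.75 MHz and 149.95 MHz both map to 6.65 MHz.

6.65 MHz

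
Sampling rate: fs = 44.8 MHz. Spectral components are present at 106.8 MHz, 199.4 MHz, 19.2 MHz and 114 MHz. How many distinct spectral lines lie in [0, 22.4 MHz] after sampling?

fs/2 = 22.4 MHz.
106.8 MHz mod fs = 17.2 MHz.
17.2 MHz ≤ fs/2 = 22.4 MHz, appears at 17.2 MHz.
199.4 MHz mod fs = 20.2 MHz.
20.2 MHz ≤ fs/2 = 22.4 MHz, appears at 20.2 MHz.
19.2 MHz ≤ fs/2 = 22.4 MHz, passes unchanged.
114 MHz mod fs = 24.4 MHz.
24.4 MHz > fs/2 = 22.4 MHz, folds to fs − 24.4 MHz = 20.4 MHz.
Distinct values: {17.2 MHz, 19.2 MHz, 20.2 MHz, 20.4 MHz} → 4.

4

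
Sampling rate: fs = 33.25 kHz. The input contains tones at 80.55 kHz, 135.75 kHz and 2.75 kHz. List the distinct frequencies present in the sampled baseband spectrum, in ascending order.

fs/2 = 16.625 kHz.
80.55 kHz mod fs = 14.05 kHz.
14.05 kHz ≤ fs/2 = 16.625 kHz, appears at 14.05 kHz.
135.75 kHz mod fs = 2.75 kHz.
2.75 kHz ≤ fs/2 = 16.625 kHz, appears at 2.75 kHz.
2.75 kHz ≤ fs/2 = 16.625 kHz, passes unchanged.
Distinct values: {2.75 kHz, 14.05 kHz}.

2.75 kHz, 14.05 kHz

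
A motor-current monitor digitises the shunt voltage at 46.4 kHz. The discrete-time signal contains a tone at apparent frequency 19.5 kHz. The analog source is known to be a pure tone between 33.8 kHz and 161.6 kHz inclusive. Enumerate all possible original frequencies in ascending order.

65.9 kHz, 73.3 kHz, 112.3 kHz, 119.7 kHz, 158.7 kHz

Frequencies that alias to 19.5 kHz are k·fs ± 19.5 kHz for integer k ≥ 0.
k=0: 19.5 kHz.
k=1: 26.9 kHz, 65.9 kHz.
k=2: 73.3 kHz, 112.3 kHz.
k=3: 119.7 kHz, 158.7 kHz.
k=4: 166.1 kHz, 205.1 kHz.
Within [33.8 kHz, 161.6 kHz]: 65.9 kHz, 73.3 kHz, 112.3 kHz, 119.7 kHz, 158.7 kHz.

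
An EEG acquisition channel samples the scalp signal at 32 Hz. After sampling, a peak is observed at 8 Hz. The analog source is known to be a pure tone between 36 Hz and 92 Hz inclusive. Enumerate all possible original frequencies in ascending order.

40 Hz, 56 Hz, 72 Hz, 88 Hz

Frequencies that alias to 8 Hz are k·fs ± 8 Hz for integer k ≥ 0.
k=0: 8 Hz.
k=1: 24 Hz, 40 Hz.
k=2: 56 Hz, 72 Hz.
k=3: 88 Hz, 104 Hz.
k=4: 120 Hz, 136 Hz.
Within [36 Hz, 92 Hz]: 40 Hz, 56 Hz, 72 Hz, 88 Hz.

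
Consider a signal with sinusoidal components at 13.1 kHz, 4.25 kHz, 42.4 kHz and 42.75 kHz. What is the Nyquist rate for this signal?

Highest-frequency component: 42.75 kHz.
Nyquist rate = 2 × 42.75 kHz = 85.5 kHz.

85.5 kHz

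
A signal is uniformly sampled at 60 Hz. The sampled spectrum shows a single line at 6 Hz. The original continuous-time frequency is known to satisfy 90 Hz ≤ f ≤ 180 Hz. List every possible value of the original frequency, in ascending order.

114 Hz, 126 Hz, 174 Hz

Frequencies that alias to 6 Hz are k·fs ± 6 Hz for integer k ≥ 0.
k=0: 6 Hz.
k=1: 54 Hz, 66 Hz.
k=2: 114 Hz, 126 Hz.
k=3: 174 Hz, 186 Hz.
k=4: 234 Hz, 246 Hz.
Within [90 Hz, 180 Hz]: 114 Hz, 126 Hz, 174 Hz.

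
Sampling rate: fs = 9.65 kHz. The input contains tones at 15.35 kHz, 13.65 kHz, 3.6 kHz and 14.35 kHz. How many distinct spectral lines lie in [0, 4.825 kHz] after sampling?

4

fs/2 = 4.825 kHz.
15.35 kHz mod fs = 5.7 kHz.
5.7 kHz > fs/2 = 4.825 kHz, folds to fs − 5.7 kHz = 3.95 kHz.
13.65 kHz mod fs = 4 kHz.
4 kHz ≤ fs/2 = 4.825 kHz, appears at 4 kHz.
3.6 kHz ≤ fs/2 = 4.825 kHz, passes unchanged.
14.35 kHz mod fs = 4.7 kHz.
4.7 kHz ≤ fs/2 = 4.825 kHz, appears at 4.7 kHz.
Distinct values: {3.6 kHz, 3.95 kHz, 4 kHz, 4.7 kHz} → 4.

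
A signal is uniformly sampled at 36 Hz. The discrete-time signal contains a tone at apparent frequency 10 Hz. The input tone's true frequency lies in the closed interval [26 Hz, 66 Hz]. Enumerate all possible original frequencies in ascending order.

Frequencies that alias to 10 Hz are k·fs ± 10 Hz for integer k ≥ 0.
k=0: 10 Hz.
k=1: 26 Hz, 46 Hz.
k=2: 62 Hz, 82 Hz.
k=3: 98 Hz, 118 Hz.
Within [26 Hz, 66 Hz]: 26 Hz, 46 Hz, 62 Hz.

26 Hz, 46 Hz, 62 Hz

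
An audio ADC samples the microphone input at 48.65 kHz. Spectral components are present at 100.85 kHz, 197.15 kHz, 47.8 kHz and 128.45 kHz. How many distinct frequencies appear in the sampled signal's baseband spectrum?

fs/2 = 24.325 kHz.
100.85 kHz mod fs = 3.55 kHz.
3.55 kHz ≤ fs/2 = 24.325 kHz, appears at 3.55 kHz.
197.15 kHz mod fs = 2.55 kHz.
2.55 kHz ≤ fs/2 = 24.325 kHz, appears at 2.55 kHz.
47.8 kHz > fs/2 = 24.325 kHz, folds to fs − 47.8 kHz = 0.85 kHz.
128.45 kHz mod fs = 31.15 kHz.
31.15 kHz > fs/2 = 24.325 kHz, folds to fs − 31.15 kHz = 17.5 kHz.
Distinct values: {0.85 kHz, 2.55 kHz, 3.55 kHz, 17.5 kHz} → 4.

4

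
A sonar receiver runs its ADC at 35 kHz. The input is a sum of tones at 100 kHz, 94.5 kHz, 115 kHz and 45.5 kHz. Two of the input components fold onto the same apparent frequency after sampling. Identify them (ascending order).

fs/2 = 17.5 kHz.
100 kHz mod fs = 30 kHz.
30 kHz > fs/2 = 17.5 kHz, folds to fs − 30 kHz = 5 kHz.
94.5 kHz mod fs = 24.5 kHz.
24.5 kHz > fs/2 = 17.5 kHz, folds to fs − 24.5 kHz = 10.5 kHz.
115 kHz mod fs = 10 kHz.
10 kHz ≤ fs/2 = 17.5 kHz, appears at 10 kHz.
45.5 kHz mod fs = 10.5 kHz.
10.5 kHz ≤ fs/2 = 17.5 kHz, appears at 10.5 kHz.
45.5 kHz and 94.5 kHz both map to 10.5 kHz.

45.5 kHz, 94.5 kHz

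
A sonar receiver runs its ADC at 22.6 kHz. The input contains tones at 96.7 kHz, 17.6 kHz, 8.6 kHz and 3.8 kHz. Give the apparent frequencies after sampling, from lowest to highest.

3.8 kHz, 5 kHz, 6.3 kHz, 8.6 kHz

fs/2 = 11.3 kHz.
96.7 kHz mod fs = 6.3 kHz.
6.3 kHz ≤ fs/2 = 11.3 kHz, appears at 6.3 kHz.
17.6 kHz > fs/2 = 11.3 kHz, folds to fs − 17.6 kHz = 5 kHz.
8.6 kHz ≤ fs/2 = 11.3 kHz, passes unchanged.
3.8 kHz ≤ fs/2 = 11.3 kHz, passes unchanged.
Distinct values: {3.8 kHz, 5 kHz, 6.3 kHz, 8.6 kHz}.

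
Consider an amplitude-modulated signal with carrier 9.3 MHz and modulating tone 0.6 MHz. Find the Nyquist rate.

AM sidebands sit at fc ± fm = 8.7 MHz and 9.9 MHz.
Highest-frequency component: 9.9 MHz.
Nyquist rate = 2 × 9.9 MHz = 19.8 MHz.

19.8 MHz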